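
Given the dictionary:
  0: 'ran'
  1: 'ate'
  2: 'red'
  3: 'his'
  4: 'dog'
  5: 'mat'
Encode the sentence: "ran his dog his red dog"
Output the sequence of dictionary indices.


Look up each word in the dictionary:
  'ran' -> 0
  'his' -> 3
  'dog' -> 4
  'his' -> 3
  'red' -> 2
  'dog' -> 4

Encoded: [0, 3, 4, 3, 2, 4]


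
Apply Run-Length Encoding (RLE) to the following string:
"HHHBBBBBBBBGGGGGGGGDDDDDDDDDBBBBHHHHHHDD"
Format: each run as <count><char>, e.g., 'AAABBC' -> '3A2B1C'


Scanning runs left to right:
  i=0: run of 'H' x 3 -> '3H'
  i=3: run of 'B' x 8 -> '8B'
  i=11: run of 'G' x 8 -> '8G'
  i=19: run of 'D' x 9 -> '9D'
  i=28: run of 'B' x 4 -> '4B'
  i=32: run of 'H' x 6 -> '6H'
  i=38: run of 'D' x 2 -> '2D'

RLE = 3H8B8G9D4B6H2D


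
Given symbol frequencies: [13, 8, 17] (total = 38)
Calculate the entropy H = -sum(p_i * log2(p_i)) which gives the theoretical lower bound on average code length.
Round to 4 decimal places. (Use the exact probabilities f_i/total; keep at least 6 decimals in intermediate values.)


Per-symbol terms -p_i * log2(p_i) with p_i = f_i/38:
  p = 13/38 = 0.342105: log2(p) = -1.547488, -p*log2(p) = 0.529404
  p = 8/38 = 0.210526: log2(p) = -2.247928, -p*log2(p) = 0.473248
  p = 17/38 = 0.447368: log2(p) = -1.160465, -p*log2(p) = 0.519155
H = 0.529404 + 0.473248 + 0.519155 = 1.521807

H = 1.5218 bits/symbol


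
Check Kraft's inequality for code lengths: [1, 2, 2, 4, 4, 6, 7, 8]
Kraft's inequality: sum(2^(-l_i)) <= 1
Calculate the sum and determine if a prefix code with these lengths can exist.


Sum = 2^(-1) + 2^(-2) + 2^(-2) + 2^(-4) + 2^(-4) + 2^(-6) + 2^(-7) + 2^(-8)
    = 0.5 + 0.25 + 0.25 + 0.0625 + 0.0625 + 0.015625 + 0.0078125 + 0.00390625
    = 295/256 = 1.15234375
Since 1.15234375 > 1, Kraft's inequality is NOT satisfied.
A prefix code with these lengths CANNOT exist.

Kraft sum = 1.15234375. Not satisfied.


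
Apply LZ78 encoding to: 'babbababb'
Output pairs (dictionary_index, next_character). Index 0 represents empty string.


LZ78 encoding steps:
Dictionary: {0: ''}
Step 1: w='' (idx 0), next='b' -> output (0, 'b'), add 'b' as idx 1
Step 2: w='' (idx 0), next='a' -> output (0, 'a'), add 'a' as idx 2
Step 3: w='b' (idx 1), next='b' -> output (1, 'b'), add 'bb' as idx 3
Step 4: w='a' (idx 2), next='b' -> output (2, 'b'), add 'ab' as idx 4
Step 5: w='ab' (idx 4), next='b' -> output (4, 'b'), add 'abb' as idx 5


Encoded: [(0, 'b'), (0, 'a'), (1, 'b'), (2, 'b'), (4, 'b')]


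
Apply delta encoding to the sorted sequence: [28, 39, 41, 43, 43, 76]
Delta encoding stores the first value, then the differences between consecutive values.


First value: 28
Deltas:
  39 - 28 = 11
  41 - 39 = 2
  43 - 41 = 2
  43 - 43 = 0
  76 - 43 = 33


Delta encoded: [28, 11, 2, 2, 0, 33]


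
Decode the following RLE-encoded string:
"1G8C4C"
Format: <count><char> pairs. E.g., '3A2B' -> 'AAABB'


Expanding each <count><char> pair:
  1G -> 'G'
  8C -> 'CCCCCCCC'
  4C -> 'CCCC'

Decoded = GCCCCCCCCCCCC


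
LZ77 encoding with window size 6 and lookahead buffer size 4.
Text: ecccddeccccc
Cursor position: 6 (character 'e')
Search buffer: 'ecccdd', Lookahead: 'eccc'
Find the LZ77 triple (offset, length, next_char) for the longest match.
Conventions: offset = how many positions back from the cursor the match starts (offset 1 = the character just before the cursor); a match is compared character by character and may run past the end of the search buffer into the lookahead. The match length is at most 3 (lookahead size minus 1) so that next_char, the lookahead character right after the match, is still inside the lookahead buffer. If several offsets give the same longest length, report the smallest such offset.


Try each offset into the search buffer:
  offset=1 (pos 5, char 'd'): match length 0
  offset=2 (pos 4, char 'd'): match length 0
  offset=3 (pos 3, char 'c'): match length 0
  offset=4 (pos 2, char 'c'): match length 0
  offset=5 (pos 1, char 'c'): match length 0
  offset=6 (pos 0, char 'e'): match length 3
Longest match has length 3 at offset 6.
next_char = character at position 6 + 3 = 9 -> 'c'

Best match: offset=6, length=3 (matching 'ecc' starting at position 0)
LZ77 triple: (6, 3, 'c')


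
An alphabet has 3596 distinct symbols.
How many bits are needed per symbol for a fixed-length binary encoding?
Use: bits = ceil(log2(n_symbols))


log2(3596) = 11.8122
Bracket: 2^11 = 2048 < 3596 <= 2^12 = 4096
So ceil(log2(3596)) = 12

bits = ceil(log2(3596)) = ceil(11.8122) = 12 bits


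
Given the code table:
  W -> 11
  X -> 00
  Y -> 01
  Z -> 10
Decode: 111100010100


Decoding:
11 -> W
11 -> W
00 -> X
01 -> Y
01 -> Y
00 -> X


Result: WWXYYX


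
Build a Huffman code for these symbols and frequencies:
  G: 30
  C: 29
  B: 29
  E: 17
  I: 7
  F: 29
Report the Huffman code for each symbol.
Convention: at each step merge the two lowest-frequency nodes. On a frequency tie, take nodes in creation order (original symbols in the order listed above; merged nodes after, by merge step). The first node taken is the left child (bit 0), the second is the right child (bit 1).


Huffman tree construction:
Step 1: Merge I(7) + E(17) = 24
Step 2: Merge (I+E)(24) + C(29) = 53
Step 3: Merge B(29) + F(29) = 58
Step 4: Merge G(30) + ((I+E)+C)(53) = 83
Step 5: Merge (B+F)(58) + (G+((I+E)+C))(83) = 141
Read each symbol's code off the tree from the root (left child = 0, right child = 1).

Codes:
  G: 10 (length 2)
  C: 111 (length 3)
  B: 00 (length 2)
  E: 1101 (length 4)
  I: 1100 (length 4)
  F: 01 (length 2)
Average code length: 359/141 = 2.5461 bits/symbol


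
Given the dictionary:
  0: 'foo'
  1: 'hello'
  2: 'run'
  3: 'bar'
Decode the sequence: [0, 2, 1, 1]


Look up each index in the dictionary:
  0 -> 'foo'
  2 -> 'run'
  1 -> 'hello'
  1 -> 'hello'

Decoded: "foo run hello hello"


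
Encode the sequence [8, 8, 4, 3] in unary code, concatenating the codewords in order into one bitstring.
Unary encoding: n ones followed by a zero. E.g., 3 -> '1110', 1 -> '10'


Encode each number as n ones followed by a terminating 0:
  8 -> 111111110 (9 bits)
  8 -> 111111110 (9 bits)
  4 -> 11110 (5 bits)
  3 -> 1110 (4 bits)
Total length = 9 + 9 + 5 + 4 = 27 bits.

Unary([8, 8, 4, 3]) = 111111110111111110111101110 (27 bits)


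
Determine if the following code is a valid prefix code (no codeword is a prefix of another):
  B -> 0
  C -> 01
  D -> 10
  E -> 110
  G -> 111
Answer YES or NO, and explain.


Checking each pair (does one codeword prefix another?):
  B='0' vs C='01': prefix -- VIOLATION

NO -- this is NOT a valid prefix code. B (0) is a prefix of C (01).


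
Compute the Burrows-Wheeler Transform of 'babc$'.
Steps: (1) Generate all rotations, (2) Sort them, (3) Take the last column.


Rotations (sorted):
  0: $babc -> last char: c
  1: abc$b -> last char: b
  2: babc$ -> last char: $
  3: bc$ba -> last char: a
  4: c$bab -> last char: b


BWT = cb$ab


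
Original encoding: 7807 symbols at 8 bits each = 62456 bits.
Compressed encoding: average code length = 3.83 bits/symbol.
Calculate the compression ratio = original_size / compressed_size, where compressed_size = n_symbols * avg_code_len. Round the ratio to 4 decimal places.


original_size = n_symbols * orig_bits = 7807 * 8 = 62456 bits
compressed_size = n_symbols * avg_code_len = 7807 * 3.83 = 29900.81 bits
ratio = original_size / compressed_size = 62456 / 29900.81 = 2.0888

Compression ratio = 2.0888


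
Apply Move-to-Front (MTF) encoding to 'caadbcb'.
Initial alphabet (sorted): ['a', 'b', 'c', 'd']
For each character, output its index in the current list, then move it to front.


MTF encoding:
'c': index 2 in ['a', 'b', 'c', 'd'] -> ['c', 'a', 'b', 'd']
'a': index 1 in ['c', 'a', 'b', 'd'] -> ['a', 'c', 'b', 'd']
'a': index 0 in ['a', 'c', 'b', 'd'] -> ['a', 'c', 'b', 'd']
'd': index 3 in ['a', 'c', 'b', 'd'] -> ['d', 'a', 'c', 'b']
'b': index 3 in ['d', 'a', 'c', 'b'] -> ['b', 'd', 'a', 'c']
'c': index 3 in ['b', 'd', 'a', 'c'] -> ['c', 'b', 'd', 'a']
'b': index 1 in ['c', 'b', 'd', 'a'] -> ['b', 'c', 'd', 'a']


Output: [2, 1, 0, 3, 3, 3, 1]


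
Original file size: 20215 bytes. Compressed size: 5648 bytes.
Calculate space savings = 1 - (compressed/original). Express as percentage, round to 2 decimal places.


ratio = compressed/original = 5648/20215 = 0.279396
savings = 1 - ratio = 1 - 0.279396 = 0.720604
as a percentage: 0.720604 * 100 = 72.06%

Space savings = 1 - 5648/20215 = 72.06%


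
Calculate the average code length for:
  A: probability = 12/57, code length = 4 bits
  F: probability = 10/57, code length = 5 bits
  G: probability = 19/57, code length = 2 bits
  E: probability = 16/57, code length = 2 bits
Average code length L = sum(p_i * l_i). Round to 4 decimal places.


Weighted contributions p_i * l_i:
  A: (12/57) * 4 = 48/57
  F: (10/57) * 5 = 50/57
  G: (19/57) * 2 = 38/57
  E: (16/57) * 2 = 32/57
Sum = (48 + 50 + 38 + 32)/57 = 168/57

L = 168/57 = 2.9474 bits/symbol


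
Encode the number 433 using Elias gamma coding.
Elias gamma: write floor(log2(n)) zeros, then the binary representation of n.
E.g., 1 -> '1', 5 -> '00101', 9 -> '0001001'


num_bits = floor(log2(433)) + 1 = 9
leading_zeros = num_bits - 1 = 8
binary(433) = 110110001

Elias gamma(433) = '00000000' + '110110001' = 00000000110110001 (17 bits)


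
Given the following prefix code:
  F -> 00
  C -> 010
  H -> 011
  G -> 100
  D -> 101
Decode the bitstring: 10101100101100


Decoding step by step:
Bits 101 -> D
Bits 011 -> H
Bits 00 -> F
Bits 101 -> D
Bits 100 -> G


Decoded message: DHFDG


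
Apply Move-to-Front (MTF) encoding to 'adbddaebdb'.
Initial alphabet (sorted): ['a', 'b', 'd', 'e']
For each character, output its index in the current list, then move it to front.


MTF encoding:
'a': index 0 in ['a', 'b', 'd', 'e'] -> ['a', 'b', 'd', 'e']
'd': index 2 in ['a', 'b', 'd', 'e'] -> ['d', 'a', 'b', 'e']
'b': index 2 in ['d', 'a', 'b', 'e'] -> ['b', 'd', 'a', 'e']
'd': index 1 in ['b', 'd', 'a', 'e'] -> ['d', 'b', 'a', 'e']
'd': index 0 in ['d', 'b', 'a', 'e'] -> ['d', 'b', 'a', 'e']
'a': index 2 in ['d', 'b', 'a', 'e'] -> ['a', 'd', 'b', 'e']
'e': index 3 in ['a', 'd', 'b', 'e'] -> ['e', 'a', 'd', 'b']
'b': index 3 in ['e', 'a', 'd', 'b'] -> ['b', 'e', 'a', 'd']
'd': index 3 in ['b', 'e', 'a', 'd'] -> ['d', 'b', 'e', 'a']
'b': index 1 in ['d', 'b', 'e', 'a'] -> ['b', 'd', 'e', 'a']


Output: [0, 2, 2, 1, 0, 2, 3, 3, 3, 1]


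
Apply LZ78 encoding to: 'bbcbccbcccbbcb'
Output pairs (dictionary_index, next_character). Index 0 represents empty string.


LZ78 encoding steps:
Dictionary: {0: ''}
Step 1: w='' (idx 0), next='b' -> output (0, 'b'), add 'b' as idx 1
Step 2: w='b' (idx 1), next='c' -> output (1, 'c'), add 'bc' as idx 2
Step 3: w='bc' (idx 2), next='c' -> output (2, 'c'), add 'bcc' as idx 3
Step 4: w='bcc' (idx 3), next='c' -> output (3, 'c'), add 'bccc' as idx 4
Step 5: w='b' (idx 1), next='b' -> output (1, 'b'), add 'bb' as idx 5
Step 6: w='' (idx 0), next='c' -> output (0, 'c'), add 'c' as idx 6
Step 7: w='b' (idx 1), end of input -> output (1, '')


Encoded: [(0, 'b'), (1, 'c'), (2, 'c'), (3, 'c'), (1, 'b'), (0, 'c'), (1, '')]


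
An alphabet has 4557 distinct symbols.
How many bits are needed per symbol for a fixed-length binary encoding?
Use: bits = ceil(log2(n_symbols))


log2(4557) = 12.1539
Bracket: 2^12 = 4096 < 4557 <= 2^13 = 8192
So ceil(log2(4557)) = 13

bits = ceil(log2(4557)) = ceil(12.1539) = 13 bits


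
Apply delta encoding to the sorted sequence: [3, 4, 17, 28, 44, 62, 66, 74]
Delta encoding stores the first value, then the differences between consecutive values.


First value: 3
Deltas:
  4 - 3 = 1
  17 - 4 = 13
  28 - 17 = 11
  44 - 28 = 16
  62 - 44 = 18
  66 - 62 = 4
  74 - 66 = 8


Delta encoded: [3, 1, 13, 11, 16, 18, 4, 8]


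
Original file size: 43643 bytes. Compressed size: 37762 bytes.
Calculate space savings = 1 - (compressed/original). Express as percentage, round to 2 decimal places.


ratio = compressed/original = 37762/43643 = 0.865248
savings = 1 - ratio = 1 - 0.865248 = 0.134752
as a percentage: 0.134752 * 100 = 13.48%

Space savings = 1 - 37762/43643 = 13.48%


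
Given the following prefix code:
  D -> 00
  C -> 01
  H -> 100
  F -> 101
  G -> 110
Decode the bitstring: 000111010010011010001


Decoding step by step:
Bits 00 -> D
Bits 01 -> C
Bits 110 -> G
Bits 100 -> H
Bits 100 -> H
Bits 110 -> G
Bits 100 -> H
Bits 01 -> C


Decoded message: DCGHHGHC


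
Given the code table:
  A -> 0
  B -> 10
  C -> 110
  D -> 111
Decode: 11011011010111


Decoding:
110 -> C
110 -> C
110 -> C
10 -> B
111 -> D


Result: CCCBD


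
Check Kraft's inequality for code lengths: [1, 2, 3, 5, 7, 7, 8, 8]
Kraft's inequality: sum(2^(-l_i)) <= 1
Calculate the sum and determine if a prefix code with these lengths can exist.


Sum = 2^(-1) + 2^(-2) + 2^(-3) + 2^(-5) + 2^(-7) + 2^(-7) + 2^(-8) + 2^(-8)
    = 0.5 + 0.25 + 0.125 + 0.03125 + 0.0078125 + 0.0078125 + 0.00390625 + 0.00390625
    = 238/256 = 0.9296875
Since 0.9296875 <= 1, Kraft's inequality IS satisfied.
A prefix code with these lengths CAN exist.

Kraft sum = 0.9296875. Satisfied.


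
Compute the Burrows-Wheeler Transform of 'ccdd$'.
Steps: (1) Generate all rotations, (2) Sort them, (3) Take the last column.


Rotations (sorted):
  0: $ccdd -> last char: d
  1: ccdd$ -> last char: $
  2: cdd$c -> last char: c
  3: d$ccd -> last char: d
  4: dd$cc -> last char: c


BWT = d$cdc


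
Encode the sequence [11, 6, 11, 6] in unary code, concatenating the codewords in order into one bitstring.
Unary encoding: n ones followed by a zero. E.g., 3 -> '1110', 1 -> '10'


Encode each number as n ones followed by a terminating 0:
  11 -> 111111111110 (12 bits)
  6 -> 1111110 (7 bits)
  11 -> 111111111110 (12 bits)
  6 -> 1111110 (7 bits)
Total length = 12 + 7 + 12 + 7 = 38 bits.

Unary([11, 6, 11, 6]) = 11111111111011111101111111111101111110 (38 bits)


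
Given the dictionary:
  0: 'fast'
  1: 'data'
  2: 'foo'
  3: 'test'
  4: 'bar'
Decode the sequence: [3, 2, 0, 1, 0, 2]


Look up each index in the dictionary:
  3 -> 'test'
  2 -> 'foo'
  0 -> 'fast'
  1 -> 'data'
  0 -> 'fast'
  2 -> 'foo'

Decoded: "test foo fast data fast foo"


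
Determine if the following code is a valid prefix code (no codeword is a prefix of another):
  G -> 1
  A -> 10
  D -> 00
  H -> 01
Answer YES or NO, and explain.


Checking each pair (does one codeword prefix another?):
  G='1' vs A='10': prefix -- VIOLATION

NO -- this is NOT a valid prefix code. G (1) is a prefix of A (10).


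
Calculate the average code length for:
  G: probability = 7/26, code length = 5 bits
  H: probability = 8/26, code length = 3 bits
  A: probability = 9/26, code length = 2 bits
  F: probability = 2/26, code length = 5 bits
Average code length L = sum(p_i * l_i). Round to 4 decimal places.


Weighted contributions p_i * l_i:
  G: (7/26) * 5 = 35/26
  H: (8/26) * 3 = 24/26
  A: (9/26) * 2 = 18/26
  F: (2/26) * 5 = 10/26
Sum = (35 + 24 + 18 + 10)/26 = 87/26

L = 87/26 = 3.3462 bits/symbol


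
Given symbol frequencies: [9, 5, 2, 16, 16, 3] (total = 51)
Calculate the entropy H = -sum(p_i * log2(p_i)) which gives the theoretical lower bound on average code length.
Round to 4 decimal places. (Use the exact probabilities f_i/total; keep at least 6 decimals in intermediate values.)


Per-symbol terms -p_i * log2(p_i) with p_i = f_i/51:
  p = 9/51 = 0.176471: log2(p) = -2.502500, -p*log2(p) = 0.441618
  p = 5/51 = 0.098039: log2(p) = -3.350497, -p*log2(p) = 0.328480
  p = 2/51 = 0.039216: log2(p) = -4.672425, -p*log2(p) = 0.183232
  p = 16/51 = 0.313725: log2(p) = -1.672425, -p*log2(p) = 0.524682
  p = 16/51 = 0.313725: log2(p) = -1.672425, -p*log2(p) = 0.524682
  p = 3/51 = 0.058824: log2(p) = -4.087463, -p*log2(p) = 0.240439
H = 0.441618 + 0.328480 + 0.183232 + 0.524682 + 0.524682 + 0.240439 = 2.243133

H = 2.2431 bits/symbol


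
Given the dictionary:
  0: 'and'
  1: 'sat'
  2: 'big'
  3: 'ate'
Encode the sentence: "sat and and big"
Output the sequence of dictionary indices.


Look up each word in the dictionary:
  'sat' -> 1
  'and' -> 0
  'and' -> 0
  'big' -> 2

Encoded: [1, 0, 0, 2]


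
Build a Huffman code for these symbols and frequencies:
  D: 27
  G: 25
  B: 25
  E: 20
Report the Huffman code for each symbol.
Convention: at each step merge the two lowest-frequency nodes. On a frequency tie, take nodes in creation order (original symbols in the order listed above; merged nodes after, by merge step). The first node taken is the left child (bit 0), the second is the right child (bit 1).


Huffman tree construction:
Step 1: Merge E(20) + G(25) = 45
Step 2: Merge B(25) + D(27) = 52
Step 3: Merge (E+G)(45) + (B+D)(52) = 97
Read each symbol's code off the tree from the root (left child = 0, right child = 1).

Codes:
  D: 11 (length 2)
  G: 01 (length 2)
  B: 10 (length 2)
  E: 00 (length 2)
Average code length: 194/97 = 2.0000 bits/symbol


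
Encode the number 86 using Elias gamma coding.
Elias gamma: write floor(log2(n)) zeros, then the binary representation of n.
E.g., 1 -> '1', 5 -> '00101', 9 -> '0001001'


num_bits = floor(log2(86)) + 1 = 7
leading_zeros = num_bits - 1 = 6
binary(86) = 1010110

Elias gamma(86) = '000000' + '1010110' = 0000001010110 (13 bits)


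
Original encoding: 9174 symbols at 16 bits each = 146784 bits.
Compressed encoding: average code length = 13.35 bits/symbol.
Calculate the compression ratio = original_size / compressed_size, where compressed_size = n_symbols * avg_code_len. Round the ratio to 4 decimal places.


original_size = n_symbols * orig_bits = 9174 * 16 = 146784 bits
compressed_size = n_symbols * avg_code_len = 9174 * 13.35 = 122472.9 bits
ratio = original_size / compressed_size = 146784 / 122472.9 = 1.1985

Compression ratio = 1.1985


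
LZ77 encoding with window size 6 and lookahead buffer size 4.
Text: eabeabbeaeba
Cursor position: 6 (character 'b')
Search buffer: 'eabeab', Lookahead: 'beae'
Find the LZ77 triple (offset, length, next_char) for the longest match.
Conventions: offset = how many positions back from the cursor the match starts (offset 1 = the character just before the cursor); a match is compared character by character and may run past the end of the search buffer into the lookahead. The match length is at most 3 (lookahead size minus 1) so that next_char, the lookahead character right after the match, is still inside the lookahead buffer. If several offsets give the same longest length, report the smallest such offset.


Try each offset into the search buffer:
  offset=1 (pos 5, char 'b'): match length 1
  offset=2 (pos 4, char 'a'): match length 0
  offset=3 (pos 3, char 'e'): match length 0
  offset=4 (pos 2, char 'b'): match length 3
  offset=5 (pos 1, char 'a'): match length 0
  offset=6 (pos 0, char 'e'): match length 0
Longest match has length 3 at offset 4.
next_char = character at position 6 + 3 = 9 -> 'e'

Best match: offset=4, length=3 (matching 'bea' starting at position 2)
LZ77 triple: (4, 3, 'e')


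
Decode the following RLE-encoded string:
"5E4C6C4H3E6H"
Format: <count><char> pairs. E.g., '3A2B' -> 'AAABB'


Expanding each <count><char> pair:
  5E -> 'EEEEE'
  4C -> 'CCCC'
  6C -> 'CCCCCC'
  4H -> 'HHHH'
  3E -> 'EEE'
  6H -> 'HHHHHH'

Decoded = EEEEECCCCCCCCCCHHHHEEEHHHHHH


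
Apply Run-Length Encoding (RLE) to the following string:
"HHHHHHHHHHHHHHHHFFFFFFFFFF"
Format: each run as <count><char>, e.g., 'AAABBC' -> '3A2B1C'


Scanning runs left to right:
  i=0: run of 'H' x 16 -> '16H'
  i=16: run of 'F' x 10 -> '10F'

RLE = 16H10F


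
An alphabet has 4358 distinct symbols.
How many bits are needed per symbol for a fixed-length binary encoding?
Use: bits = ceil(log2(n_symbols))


log2(4358) = 12.0895
Bracket: 2^12 = 4096 < 4358 <= 2^13 = 8192
So ceil(log2(4358)) = 13

bits = ceil(log2(4358)) = ceil(12.0895) = 13 bits


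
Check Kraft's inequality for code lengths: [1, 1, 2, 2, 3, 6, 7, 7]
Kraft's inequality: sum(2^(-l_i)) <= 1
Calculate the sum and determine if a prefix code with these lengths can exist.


Sum = 2^(-1) + 2^(-1) + 2^(-2) + 2^(-2) + 2^(-3) + 2^(-6) + 2^(-7) + 2^(-7)
    = 0.5 + 0.5 + 0.25 + 0.25 + 0.125 + 0.015625 + 0.0078125 + 0.0078125
    = 212/128 = 1.65625
Since 1.65625 > 1, Kraft's inequality is NOT satisfied.
A prefix code with these lengths CANNOT exist.

Kraft sum = 1.65625. Not satisfied.


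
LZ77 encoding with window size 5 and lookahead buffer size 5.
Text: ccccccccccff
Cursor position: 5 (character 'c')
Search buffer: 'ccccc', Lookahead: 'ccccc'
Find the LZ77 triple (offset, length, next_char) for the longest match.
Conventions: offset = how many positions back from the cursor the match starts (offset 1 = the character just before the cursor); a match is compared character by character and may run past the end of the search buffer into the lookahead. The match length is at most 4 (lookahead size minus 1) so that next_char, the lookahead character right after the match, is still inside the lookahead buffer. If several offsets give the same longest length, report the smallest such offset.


Try each offset into the search buffer:
  offset=1 (pos 4, char 'c'): match length 4
  offset=2 (pos 3, char 'c'): match length 4
  offset=3 (pos 2, char 'c'): match length 4
  offset=4 (pos 1, char 'c'): match length 4
  offset=5 (pos 0, char 'c'): match length 4
Longest match has length 4, found at offsets 1, 2, 3, 4, 5; take the smallest, offset 1.
next_char = character at position 5 + 4 = 9 -> 'c'

Best match: offset=1, length=4 (matching 'cccc' starting at position 4)
LZ77 triple: (1, 4, 'c')


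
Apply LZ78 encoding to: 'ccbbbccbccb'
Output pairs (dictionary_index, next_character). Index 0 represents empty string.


LZ78 encoding steps:
Dictionary: {0: ''}
Step 1: w='' (idx 0), next='c' -> output (0, 'c'), add 'c' as idx 1
Step 2: w='c' (idx 1), next='b' -> output (1, 'b'), add 'cb' as idx 2
Step 3: w='' (idx 0), next='b' -> output (0, 'b'), add 'b' as idx 3
Step 4: w='b' (idx 3), next='c' -> output (3, 'c'), add 'bc' as idx 4
Step 5: w='cb' (idx 2), next='c' -> output (2, 'c'), add 'cbc' as idx 5
Step 6: w='cb' (idx 2), end of input -> output (2, '')


Encoded: [(0, 'c'), (1, 'b'), (0, 'b'), (3, 'c'), (2, 'c'), (2, '')]


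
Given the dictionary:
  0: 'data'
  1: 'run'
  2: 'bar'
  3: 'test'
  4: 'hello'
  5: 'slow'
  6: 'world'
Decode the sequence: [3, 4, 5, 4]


Look up each index in the dictionary:
  3 -> 'test'
  4 -> 'hello'
  5 -> 'slow'
  4 -> 'hello'

Decoded: "test hello slow hello"


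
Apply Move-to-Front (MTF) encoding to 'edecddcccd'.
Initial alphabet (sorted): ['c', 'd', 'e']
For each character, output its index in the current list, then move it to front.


MTF encoding:
'e': index 2 in ['c', 'd', 'e'] -> ['e', 'c', 'd']
'd': index 2 in ['e', 'c', 'd'] -> ['d', 'e', 'c']
'e': index 1 in ['d', 'e', 'c'] -> ['e', 'd', 'c']
'c': index 2 in ['e', 'd', 'c'] -> ['c', 'e', 'd']
'd': index 2 in ['c', 'e', 'd'] -> ['d', 'c', 'e']
'd': index 0 in ['d', 'c', 'e'] -> ['d', 'c', 'e']
'c': index 1 in ['d', 'c', 'e'] -> ['c', 'd', 'e']
'c': index 0 in ['c', 'd', 'e'] -> ['c', 'd', 'e']
'c': index 0 in ['c', 'd', 'e'] -> ['c', 'd', 'e']
'd': index 1 in ['c', 'd', 'e'] -> ['d', 'c', 'e']


Output: [2, 2, 1, 2, 2, 0, 1, 0, 0, 1]


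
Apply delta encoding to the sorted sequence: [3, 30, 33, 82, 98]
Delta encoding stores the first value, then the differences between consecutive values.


First value: 3
Deltas:
  30 - 3 = 27
  33 - 30 = 3
  82 - 33 = 49
  98 - 82 = 16


Delta encoded: [3, 27, 3, 49, 16]


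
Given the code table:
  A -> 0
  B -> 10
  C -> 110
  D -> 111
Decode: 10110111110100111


Decoding:
10 -> B
110 -> C
111 -> D
110 -> C
10 -> B
0 -> A
111 -> D


Result: BCDCBAD


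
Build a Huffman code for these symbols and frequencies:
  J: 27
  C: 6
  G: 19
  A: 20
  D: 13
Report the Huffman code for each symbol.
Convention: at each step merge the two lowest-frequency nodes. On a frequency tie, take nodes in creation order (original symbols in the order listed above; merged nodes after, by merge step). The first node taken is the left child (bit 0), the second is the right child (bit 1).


Huffman tree construction:
Step 1: Merge C(6) + D(13) = 19
Step 2: Merge G(19) + (C+D)(19) = 38
Step 3: Merge A(20) + J(27) = 47
Step 4: Merge (G+(C+D))(38) + (A+J)(47) = 85
Read each symbol's code off the tree from the root (left child = 0, right child = 1).

Codes:
  J: 11 (length 2)
  C: 010 (length 3)
  G: 00 (length 2)
  A: 10 (length 2)
  D: 011 (length 3)
Average code length: 189/85 = 2.2235 bits/symbol


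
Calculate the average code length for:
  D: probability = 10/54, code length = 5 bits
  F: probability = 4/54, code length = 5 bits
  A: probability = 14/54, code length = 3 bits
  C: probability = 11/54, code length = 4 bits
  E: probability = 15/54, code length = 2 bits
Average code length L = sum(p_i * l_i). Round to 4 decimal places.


Weighted contributions p_i * l_i:
  D: (10/54) * 5 = 50/54
  F: (4/54) * 5 = 20/54
  A: (14/54) * 3 = 42/54
  C: (11/54) * 4 = 44/54
  E: (15/54) * 2 = 30/54
Sum = (50 + 20 + 42 + 44 + 30)/54 = 186/54

L = 186/54 = 3.4444 bits/symbol


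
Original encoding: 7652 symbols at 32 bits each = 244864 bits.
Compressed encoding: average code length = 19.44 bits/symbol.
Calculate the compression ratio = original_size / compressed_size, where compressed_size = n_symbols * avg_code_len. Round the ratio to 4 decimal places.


original_size = n_symbols * orig_bits = 7652 * 32 = 244864 bits
compressed_size = n_symbols * avg_code_len = 7652 * 19.44 = 148754.88 bits
ratio = original_size / compressed_size = 244864 / 148754.88 = 1.6461

Compression ratio = 1.6461


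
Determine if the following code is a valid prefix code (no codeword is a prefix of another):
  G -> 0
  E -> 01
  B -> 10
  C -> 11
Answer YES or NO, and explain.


Checking each pair (does one codeword prefix another?):
  G='0' vs E='01': prefix -- VIOLATION

NO -- this is NOT a valid prefix code. G (0) is a prefix of E (01).


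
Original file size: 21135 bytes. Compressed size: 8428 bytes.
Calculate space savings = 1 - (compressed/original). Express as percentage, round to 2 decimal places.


ratio = compressed/original = 8428/21135 = 0.39877
savings = 1 - ratio = 1 - 0.39877 = 0.60123
as a percentage: 0.60123 * 100 = 60.12%

Space savings = 1 - 8428/21135 = 60.12%


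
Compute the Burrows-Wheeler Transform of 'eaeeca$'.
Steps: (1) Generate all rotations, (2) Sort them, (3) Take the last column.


Rotations (sorted):
  0: $eaeeca -> last char: a
  1: a$eaeec -> last char: c
  2: aeeca$e -> last char: e
  3: ca$eaee -> last char: e
  4: eaeeca$ -> last char: $
  5: eca$eae -> last char: e
  6: eeca$ea -> last char: a


BWT = acee$ea


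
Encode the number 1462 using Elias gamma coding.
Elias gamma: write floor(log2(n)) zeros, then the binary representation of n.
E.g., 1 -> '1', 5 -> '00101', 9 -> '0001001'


num_bits = floor(log2(1462)) + 1 = 11
leading_zeros = num_bits - 1 = 10
binary(1462) = 10110110110

Elias gamma(1462) = '0000000000' + '10110110110' = 000000000010110110110 (21 bits)


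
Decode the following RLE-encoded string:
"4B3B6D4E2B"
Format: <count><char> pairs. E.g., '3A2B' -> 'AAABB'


Expanding each <count><char> pair:
  4B -> 'BBBB'
  3B -> 'BBB'
  6D -> 'DDDDDD'
  4E -> 'EEEE'
  2B -> 'BB'

Decoded = BBBBBBBDDDDDDEEEEBB


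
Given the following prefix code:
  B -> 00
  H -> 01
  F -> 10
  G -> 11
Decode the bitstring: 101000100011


Decoding step by step:
Bits 10 -> F
Bits 10 -> F
Bits 00 -> B
Bits 10 -> F
Bits 00 -> B
Bits 11 -> G


Decoded message: FFBFBG


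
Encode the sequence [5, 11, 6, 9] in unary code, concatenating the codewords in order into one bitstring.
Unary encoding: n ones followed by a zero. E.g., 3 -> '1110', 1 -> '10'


Encode each number as n ones followed by a terminating 0:
  5 -> 111110 (6 bits)
  11 -> 111111111110 (12 bits)
  6 -> 1111110 (7 bits)
  9 -> 1111111110 (10 bits)
Total length = 6 + 12 + 7 + 10 = 35 bits.

Unary([5, 11, 6, 9]) = 11111011111111111011111101111111110 (35 bits)


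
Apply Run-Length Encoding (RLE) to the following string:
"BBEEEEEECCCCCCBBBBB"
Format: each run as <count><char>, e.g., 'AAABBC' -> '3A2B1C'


Scanning runs left to right:
  i=0: run of 'B' x 2 -> '2B'
  i=2: run of 'E' x 6 -> '6E'
  i=8: run of 'C' x 6 -> '6C'
  i=14: run of 'B' x 5 -> '5B'

RLE = 2B6E6C5B


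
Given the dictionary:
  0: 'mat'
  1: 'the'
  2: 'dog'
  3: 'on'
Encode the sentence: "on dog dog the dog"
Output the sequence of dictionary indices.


Look up each word in the dictionary:
  'on' -> 3
  'dog' -> 2
  'dog' -> 2
  'the' -> 1
  'dog' -> 2

Encoded: [3, 2, 2, 1, 2]


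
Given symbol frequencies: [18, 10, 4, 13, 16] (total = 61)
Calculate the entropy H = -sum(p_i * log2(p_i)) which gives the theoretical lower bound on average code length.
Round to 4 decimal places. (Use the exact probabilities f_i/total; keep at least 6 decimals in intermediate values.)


Per-symbol terms -p_i * log2(p_i) with p_i = f_i/61:
  p = 18/61 = 0.295082: log2(p) = -1.760812, -p*log2(p) = 0.519584
  p = 10/61 = 0.163934: log2(p) = -2.608809, -p*log2(p) = 0.427674
  p = 4/61 = 0.065574: log2(p) = -3.930737, -p*log2(p) = 0.257753
  p = 13/61 = 0.213115: log2(p) = -2.230298, -p*log2(p) = 0.475309
  p = 16/61 = 0.262295: log2(p) = -1.930737, -p*log2(p) = 0.506423
H = 0.519584 + 0.427674 + 0.257753 + 0.475309 + 0.506423 = 2.186743

H = 2.1867 bits/symbol


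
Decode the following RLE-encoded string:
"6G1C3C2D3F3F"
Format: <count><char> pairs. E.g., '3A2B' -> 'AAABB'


Expanding each <count><char> pair:
  6G -> 'GGGGGG'
  1C -> 'C'
  3C -> 'CCC'
  2D -> 'DD'
  3F -> 'FFF'
  3F -> 'FFF'

Decoded = GGGGGGCCCCDDFFFFFF


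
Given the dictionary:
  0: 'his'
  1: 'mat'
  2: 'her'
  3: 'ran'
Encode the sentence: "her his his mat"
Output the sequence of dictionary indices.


Look up each word in the dictionary:
  'her' -> 2
  'his' -> 0
  'his' -> 0
  'mat' -> 1

Encoded: [2, 0, 0, 1]


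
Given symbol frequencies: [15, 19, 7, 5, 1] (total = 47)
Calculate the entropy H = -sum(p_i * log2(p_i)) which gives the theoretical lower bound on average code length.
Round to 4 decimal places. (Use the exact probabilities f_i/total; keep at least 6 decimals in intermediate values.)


Per-symbol terms -p_i * log2(p_i) with p_i = f_i/47:
  p = 15/47 = 0.319149: log2(p) = -1.647698, -p*log2(p) = 0.525861
  p = 19/47 = 0.404255: log2(p) = -1.306661, -p*log2(p) = 0.528225
  p = 7/47 = 0.148936: log2(p) = -2.747234, -p*log2(p) = 0.409163
  p = 5/47 = 0.106383: log2(p) = -3.232661, -p*log2(p) = 0.343900
  p = 1/47 = 0.021277: log2(p) = -5.554589, -p*log2(p) = 0.118183
H = 0.525861 + 0.528225 + 0.409163 + 0.343900 + 0.118183 = 1.925332

H = 1.9253 bits/symbol


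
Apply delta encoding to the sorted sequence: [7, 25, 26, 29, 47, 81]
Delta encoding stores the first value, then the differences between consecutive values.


First value: 7
Deltas:
  25 - 7 = 18
  26 - 25 = 1
  29 - 26 = 3
  47 - 29 = 18
  81 - 47 = 34


Delta encoded: [7, 18, 1, 3, 18, 34]


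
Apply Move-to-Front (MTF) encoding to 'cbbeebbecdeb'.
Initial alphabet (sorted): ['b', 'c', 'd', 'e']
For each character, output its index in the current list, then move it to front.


MTF encoding:
'c': index 1 in ['b', 'c', 'd', 'e'] -> ['c', 'b', 'd', 'e']
'b': index 1 in ['c', 'b', 'd', 'e'] -> ['b', 'c', 'd', 'e']
'b': index 0 in ['b', 'c', 'd', 'e'] -> ['b', 'c', 'd', 'e']
'e': index 3 in ['b', 'c', 'd', 'e'] -> ['e', 'b', 'c', 'd']
'e': index 0 in ['e', 'b', 'c', 'd'] -> ['e', 'b', 'c', 'd']
'b': index 1 in ['e', 'b', 'c', 'd'] -> ['b', 'e', 'c', 'd']
'b': index 0 in ['b', 'e', 'c', 'd'] -> ['b', 'e', 'c', 'd']
'e': index 1 in ['b', 'e', 'c', 'd'] -> ['e', 'b', 'c', 'd']
'c': index 2 in ['e', 'b', 'c', 'd'] -> ['c', 'e', 'b', 'd']
'd': index 3 in ['c', 'e', 'b', 'd'] -> ['d', 'c', 'e', 'b']
'e': index 2 in ['d', 'c', 'e', 'b'] -> ['e', 'd', 'c', 'b']
'b': index 3 in ['e', 'd', 'c', 'b'] -> ['b', 'e', 'd', 'c']


Output: [1, 1, 0, 3, 0, 1, 0, 1, 2, 3, 2, 3]


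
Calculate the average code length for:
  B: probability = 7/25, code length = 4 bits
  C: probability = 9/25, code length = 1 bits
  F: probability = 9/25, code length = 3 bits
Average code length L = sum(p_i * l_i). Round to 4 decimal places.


Weighted contributions p_i * l_i:
  B: (7/25) * 4 = 28/25
  C: (9/25) * 1 = 9/25
  F: (9/25) * 3 = 27/25
Sum = (28 + 9 + 27)/25 = 64/25

L = 64/25 = 2.5600 bits/symbol


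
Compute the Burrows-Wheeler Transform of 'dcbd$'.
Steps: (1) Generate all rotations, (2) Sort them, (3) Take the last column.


Rotations (sorted):
  0: $dcbd -> last char: d
  1: bd$dc -> last char: c
  2: cbd$d -> last char: d
  3: d$dcb -> last char: b
  4: dcbd$ -> last char: $


BWT = dcdb$


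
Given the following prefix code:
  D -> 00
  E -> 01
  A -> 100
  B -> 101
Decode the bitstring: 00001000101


Decoding step by step:
Bits 00 -> D
Bits 00 -> D
Bits 100 -> A
Bits 01 -> E
Bits 01 -> E


Decoded message: DDAEE


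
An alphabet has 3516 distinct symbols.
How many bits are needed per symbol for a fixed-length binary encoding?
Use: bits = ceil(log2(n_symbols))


log2(3516) = 11.7797
Bracket: 2^11 = 2048 < 3516 <= 2^12 = 4096
So ceil(log2(3516)) = 12

bits = ceil(log2(3516)) = ceil(11.7797) = 12 bits


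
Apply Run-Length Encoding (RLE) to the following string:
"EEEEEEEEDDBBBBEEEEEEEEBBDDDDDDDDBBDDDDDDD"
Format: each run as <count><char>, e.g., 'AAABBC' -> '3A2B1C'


Scanning runs left to right:
  i=0: run of 'E' x 8 -> '8E'
  i=8: run of 'D' x 2 -> '2D'
  i=10: run of 'B' x 4 -> '4B'
  i=14: run of 'E' x 8 -> '8E'
  i=22: run of 'B' x 2 -> '2B'
  i=24: run of 'D' x 8 -> '8D'
  i=32: run of 'B' x 2 -> '2B'
  i=34: run of 'D' x 7 -> '7D'

RLE = 8E2D4B8E2B8D2B7D


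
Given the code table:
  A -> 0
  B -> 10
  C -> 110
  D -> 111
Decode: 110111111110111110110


Decoding:
110 -> C
111 -> D
111 -> D
110 -> C
111 -> D
110 -> C
110 -> C


Result: CDDCDCC


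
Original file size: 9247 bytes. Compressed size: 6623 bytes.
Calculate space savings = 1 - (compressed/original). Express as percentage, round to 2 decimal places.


ratio = compressed/original = 6623/9247 = 0.716232
savings = 1 - ratio = 1 - 0.716232 = 0.283768
as a percentage: 0.283768 * 100 = 28.38%

Space savings = 1 - 6623/9247 = 28.38%


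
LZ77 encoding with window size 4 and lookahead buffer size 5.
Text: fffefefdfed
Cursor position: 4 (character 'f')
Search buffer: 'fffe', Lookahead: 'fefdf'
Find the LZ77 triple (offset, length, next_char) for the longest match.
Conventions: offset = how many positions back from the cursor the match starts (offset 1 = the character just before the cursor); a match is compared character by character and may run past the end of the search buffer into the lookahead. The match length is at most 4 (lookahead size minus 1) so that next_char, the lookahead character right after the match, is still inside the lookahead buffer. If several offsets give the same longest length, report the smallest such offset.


Try each offset into the search buffer:
  offset=1 (pos 3, char 'e'): match length 0
  offset=2 (pos 2, char 'f'): match length 3
  offset=3 (pos 1, char 'f'): match length 1
  offset=4 (pos 0, char 'f'): match length 1
Longest match has length 3 at offset 2.
next_char = character at position 4 + 3 = 7 -> 'd'

Best match: offset=2, length=3 (matching 'fef' starting at position 2)
LZ77 triple: (2, 3, 'd')


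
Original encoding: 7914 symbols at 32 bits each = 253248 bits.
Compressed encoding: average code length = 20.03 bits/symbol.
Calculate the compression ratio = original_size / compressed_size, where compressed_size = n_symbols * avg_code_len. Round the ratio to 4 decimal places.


original_size = n_symbols * orig_bits = 7914 * 32 = 253248 bits
compressed_size = n_symbols * avg_code_len = 7914 * 20.03 = 158517.42 bits
ratio = original_size / compressed_size = 253248 / 158517.42 = 1.5976

Compression ratio = 1.5976


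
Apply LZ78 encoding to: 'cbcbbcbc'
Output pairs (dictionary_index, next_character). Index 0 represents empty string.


LZ78 encoding steps:
Dictionary: {0: ''}
Step 1: w='' (idx 0), next='c' -> output (0, 'c'), add 'c' as idx 1
Step 2: w='' (idx 0), next='b' -> output (0, 'b'), add 'b' as idx 2
Step 3: w='c' (idx 1), next='b' -> output (1, 'b'), add 'cb' as idx 3
Step 4: w='b' (idx 2), next='c' -> output (2, 'c'), add 'bc' as idx 4
Step 5: w='bc' (idx 4), end of input -> output (4, '')


Encoded: [(0, 'c'), (0, 'b'), (1, 'b'), (2, 'c'), (4, '')]


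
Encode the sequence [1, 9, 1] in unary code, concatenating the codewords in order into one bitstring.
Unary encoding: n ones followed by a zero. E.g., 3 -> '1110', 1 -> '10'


Encode each number as n ones followed by a terminating 0:
  1 -> 10 (2 bits)
  9 -> 1111111110 (10 bits)
  1 -> 10 (2 bits)
Total length = 2 + 10 + 2 = 14 bits.

Unary([1, 9, 1]) = 10111111111010 (14 bits)


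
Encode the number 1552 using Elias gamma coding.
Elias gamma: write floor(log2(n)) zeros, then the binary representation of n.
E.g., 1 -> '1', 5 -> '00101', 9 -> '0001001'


num_bits = floor(log2(1552)) + 1 = 11
leading_zeros = num_bits - 1 = 10
binary(1552) = 11000010000

Elias gamma(1552) = '0000000000' + '11000010000' = 000000000011000010000 (21 bits)


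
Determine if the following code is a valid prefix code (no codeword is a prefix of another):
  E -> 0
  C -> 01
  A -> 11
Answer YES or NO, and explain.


Checking each pair (does one codeword prefix another?):
  E='0' vs C='01': prefix -- VIOLATION

NO -- this is NOT a valid prefix code. E (0) is a prefix of C (01).


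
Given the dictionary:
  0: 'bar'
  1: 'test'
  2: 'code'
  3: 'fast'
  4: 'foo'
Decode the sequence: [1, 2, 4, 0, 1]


Look up each index in the dictionary:
  1 -> 'test'
  2 -> 'code'
  4 -> 'foo'
  0 -> 'bar'
  1 -> 'test'

Decoded: "test code foo bar test"


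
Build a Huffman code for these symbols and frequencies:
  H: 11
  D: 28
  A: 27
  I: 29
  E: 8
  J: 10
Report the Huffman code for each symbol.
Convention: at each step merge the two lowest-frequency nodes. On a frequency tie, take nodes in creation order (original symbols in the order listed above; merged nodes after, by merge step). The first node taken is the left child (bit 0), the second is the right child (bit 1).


Huffman tree construction:
Step 1: Merge E(8) + J(10) = 18
Step 2: Merge H(11) + (E+J)(18) = 29
Step 3: Merge A(27) + D(28) = 55
Step 4: Merge I(29) + (H+(E+J))(29) = 58
Step 5: Merge (A+D)(55) + (I+(H+(E+J)))(58) = 113
Read each symbol's code off the tree from the root (left child = 0, right child = 1).

Codes:
  H: 110 (length 3)
  D: 01 (length 2)
  A: 00 (length 2)
  I: 10 (length 2)
  E: 1110 (length 4)
  J: 1111 (length 4)
Average code length: 273/113 = 2.4159 bits/symbol


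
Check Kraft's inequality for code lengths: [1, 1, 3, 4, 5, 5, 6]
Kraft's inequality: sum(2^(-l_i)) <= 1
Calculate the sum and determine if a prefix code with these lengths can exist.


Sum = 2^(-1) + 2^(-1) + 2^(-3) + 2^(-4) + 2^(-5) + 2^(-5) + 2^(-6)
    = 0.5 + 0.5 + 0.125 + 0.0625 + 0.03125 + 0.03125 + 0.015625
    = 81/64 = 1.265625
Since 1.265625 > 1, Kraft's inequality is NOT satisfied.
A prefix code with these lengths CANNOT exist.

Kraft sum = 1.265625. Not satisfied.


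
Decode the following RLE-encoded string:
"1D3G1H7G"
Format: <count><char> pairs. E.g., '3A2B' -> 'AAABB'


Expanding each <count><char> pair:
  1D -> 'D'
  3G -> 'GGG'
  1H -> 'H'
  7G -> 'GGGGGGG'

Decoded = DGGGHGGGGGGG


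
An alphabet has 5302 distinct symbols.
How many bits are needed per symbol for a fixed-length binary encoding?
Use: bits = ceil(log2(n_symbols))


log2(5302) = 12.3723
Bracket: 2^12 = 4096 < 5302 <= 2^13 = 8192
So ceil(log2(5302)) = 13

bits = ceil(log2(5302)) = ceil(12.3723) = 13 bits


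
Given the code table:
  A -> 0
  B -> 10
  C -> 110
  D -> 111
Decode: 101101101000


Decoding:
10 -> B
110 -> C
110 -> C
10 -> B
0 -> A
0 -> A


Result: BCCBAA


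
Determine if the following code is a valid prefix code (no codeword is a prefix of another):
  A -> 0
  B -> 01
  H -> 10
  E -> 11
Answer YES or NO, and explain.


Checking each pair (does one codeword prefix another?):
  A='0' vs B='01': prefix -- VIOLATION

NO -- this is NOT a valid prefix code. A (0) is a prefix of B (01).
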